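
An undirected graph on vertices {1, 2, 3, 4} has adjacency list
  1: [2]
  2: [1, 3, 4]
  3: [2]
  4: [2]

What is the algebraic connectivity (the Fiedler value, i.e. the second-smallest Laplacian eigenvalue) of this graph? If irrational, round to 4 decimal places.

1

Each diagonal entry of L is the vertex degree and each off-diagonal entry is -1 where an edge is present, 0 otherwise; in the order [1, 2, 3, 4] the diagonal is [1, 3, 1, 1]. The sorted Laplacian eigenvalues are [0, 1, 1, 4]; the algebraic connectivity is the second entry, 1.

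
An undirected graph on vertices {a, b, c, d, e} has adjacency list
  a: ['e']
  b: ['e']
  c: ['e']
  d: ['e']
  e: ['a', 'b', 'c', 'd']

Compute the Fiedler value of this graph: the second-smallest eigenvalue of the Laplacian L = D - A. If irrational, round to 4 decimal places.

1

With the vertex order [a, b, c, d, e], the degrees are [1, 1, 1, 1, 4], giving D = diag(1, 1, 1, 1, 4) and L = D - A. The smallest Laplacian eigenvalue is always 0. The next one, lambda_2 = 1, measures how hard the graph is to disconnect: larger values mean better connectivity. The eigenvalues sum to 8, which equals trace(L) = 2|E|.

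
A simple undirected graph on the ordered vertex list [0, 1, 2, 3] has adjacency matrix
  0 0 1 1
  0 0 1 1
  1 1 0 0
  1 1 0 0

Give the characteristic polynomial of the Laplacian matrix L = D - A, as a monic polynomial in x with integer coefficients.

x^4 - 8x^3 + 20x^2 - 16x

Reading degrees in the order [0, 1, 2, 3] gives [2, 2, 2, 2]; set D = diag(2, 2, 2, 2) and form L = D - A. L has integer entries, so p(x) = det(xI - L) has integer coefficients. Expanding the determinant yields x^4 - 8x^3 + 20x^2 - 16x. Since p(0) = det(-L) = 0, x divides p(x).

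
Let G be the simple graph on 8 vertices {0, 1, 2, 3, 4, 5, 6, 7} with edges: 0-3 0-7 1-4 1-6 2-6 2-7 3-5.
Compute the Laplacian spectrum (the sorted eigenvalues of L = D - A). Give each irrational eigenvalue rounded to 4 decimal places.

With the vertex order [0, 1, 2, 3, 4, 5, 6, 7], the degrees are [2, 2, 2, 2, 1, 1, 2, 2], giving D = diag(2, 2, 2, 2, 1, 1, 2, 2) and L = D - A. L is symmetric positive semidefinite, so every eigenvalue is real and nonnegative. The single zero eigenvalue shows the graph is connected. The largest eigenvalue, 3.8478, is at most the vertex count 8.

[0, 0.1522, 0.5858, 1.2346, 2, 2.7654, 3.4142, 3.8478]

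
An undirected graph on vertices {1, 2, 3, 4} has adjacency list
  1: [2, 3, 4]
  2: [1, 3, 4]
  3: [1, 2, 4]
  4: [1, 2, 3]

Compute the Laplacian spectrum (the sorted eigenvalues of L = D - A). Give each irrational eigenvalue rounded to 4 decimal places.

With the vertex order [1, 2, 3, 4], the degrees are [3, 3, 3, 3], giving D = diag(3, 3, 3, 3) and L = D - A. The multiplicity of 0 as a Laplacian eigenvalue equals the number of connected components. The single zero eigenvalue shows the graph is connected. There is one zero in the spectrum, matching the 1 component.

[0, 4, 4, 4]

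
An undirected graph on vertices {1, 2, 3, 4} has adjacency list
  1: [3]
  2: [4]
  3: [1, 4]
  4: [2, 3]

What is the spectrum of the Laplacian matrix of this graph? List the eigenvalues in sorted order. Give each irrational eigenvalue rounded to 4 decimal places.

With the vertex order [1, 2, 3, 4], the degrees are [1, 1, 2, 2], giving D = diag(1, 1, 2, 2) and L = D - A. L is symmetric positive semidefinite, so every eigenvalue is real and nonnegative. The single zero eigenvalue shows the graph is connected. The largest eigenvalue, 3.4142, is at most the vertex count 4.

[0, 0.5858, 2, 3.4142]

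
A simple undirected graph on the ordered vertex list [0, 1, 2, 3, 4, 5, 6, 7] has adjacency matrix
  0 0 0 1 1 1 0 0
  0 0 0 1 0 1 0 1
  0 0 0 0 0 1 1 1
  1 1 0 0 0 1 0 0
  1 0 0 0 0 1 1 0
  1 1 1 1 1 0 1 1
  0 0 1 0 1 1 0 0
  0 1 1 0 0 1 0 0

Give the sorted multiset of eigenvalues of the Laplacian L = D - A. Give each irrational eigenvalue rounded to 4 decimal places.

Reading degrees in the order [0, 1, 2, 3, 4, 5, 6, 7] gives [3, 3, 3, 3, 3, 7, 3, 3]; set D = diag(3, 3, 3, 3, 3, 7, 3, 3) and form L = D - A. The multiplicity of 0 as a Laplacian eigenvalue equals the number of connected components. The single zero eigenvalue shows the graph is connected. The eigenvalues sum to 28, which equals trace(L) = 2|E|. The largest eigenvalue, 8, is at most the vertex count 8.

[0, 1.7530, 1.7530, 3.4450, 3.4450, 4.8019, 4.8019, 8]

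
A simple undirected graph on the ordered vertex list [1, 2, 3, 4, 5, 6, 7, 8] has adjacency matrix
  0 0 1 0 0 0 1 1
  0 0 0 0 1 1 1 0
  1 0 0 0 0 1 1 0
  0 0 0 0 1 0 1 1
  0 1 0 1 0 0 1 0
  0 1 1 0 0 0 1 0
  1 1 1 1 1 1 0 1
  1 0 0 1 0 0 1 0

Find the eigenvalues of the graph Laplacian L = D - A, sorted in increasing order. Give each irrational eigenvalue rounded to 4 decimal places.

Each diagonal entry of L is the vertex degree and each off-diagonal entry is -1 where an edge is present, 0 otherwise; in the order [1, 2, 3, 4, 5, 6, 7, 8] the diagonal is [3, 3, 3, 3, 3, 3, 7, 3]. Since every row of L sums to 0, the all-ones vector is in the kernel and 0 is an eigenvalue. The single zero eigenvalue shows the graph is connected. By the matrix-tree theorem the graph has (1/8) * product of the nonzero eigenvalues = 841 spanning trees.

[0, 1.7530, 1.7530, 3.4450, 3.4450, 4.8019, 4.8019, 8]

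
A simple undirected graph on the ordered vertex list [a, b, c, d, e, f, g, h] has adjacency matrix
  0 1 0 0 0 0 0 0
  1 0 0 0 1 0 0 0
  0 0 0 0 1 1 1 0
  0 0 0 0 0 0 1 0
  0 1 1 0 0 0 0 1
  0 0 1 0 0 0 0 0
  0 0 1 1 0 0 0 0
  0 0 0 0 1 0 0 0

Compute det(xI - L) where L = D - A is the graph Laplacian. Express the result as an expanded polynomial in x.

Reading degrees in the order [a, b, c, d, e, f, g, h] gives [1, 2, 3, 1, 3, 1, 2, 1]; set D = diag(1, 2, 3, 1, 3, 1, 2, 1) and form L = D - A. L has integer entries, so p(x) = det(xI - L) has integer coefficients. Expanding the determinant yields x^8 - 14x^7 + 76x^6 - 204x^5 + 286x^4 - 204x^3 + 68x^2 - 8x. The constant term is 0 because L is singular (the all-ones vector lies in its kernel). The eigenvalues sum to 14, which equals trace(L) = 2|E|. There is one zero in the spectrum, matching the 1 component.

x^8 - 14x^7 + 76x^6 - 204x^5 + 286x^4 - 204x^3 + 68x^2 - 8x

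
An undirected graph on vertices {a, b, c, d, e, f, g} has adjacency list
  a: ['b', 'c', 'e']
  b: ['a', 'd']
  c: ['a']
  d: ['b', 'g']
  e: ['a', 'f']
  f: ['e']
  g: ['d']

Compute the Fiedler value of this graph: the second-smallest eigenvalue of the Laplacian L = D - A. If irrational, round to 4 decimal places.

0.2603

Reading degrees in the order [a, b, c, d, e, f, g] gives [3, 2, 1, 2, 2, 1, 1]; set D = diag(3, 2, 1, 2, 2, 1, 1) and form L = D - A. The smallest Laplacian eigenvalue is always 0. The next one, lambda_2 = 0.2603, measures how hard the graph is to disconnect: larger values mean better connectivity. By the matrix-tree theorem the graph has (1/7) * product of the nonzero eigenvalues = 1 spanning tree. The eigenvalues sum to 12, which equals trace(L) = 2|E|.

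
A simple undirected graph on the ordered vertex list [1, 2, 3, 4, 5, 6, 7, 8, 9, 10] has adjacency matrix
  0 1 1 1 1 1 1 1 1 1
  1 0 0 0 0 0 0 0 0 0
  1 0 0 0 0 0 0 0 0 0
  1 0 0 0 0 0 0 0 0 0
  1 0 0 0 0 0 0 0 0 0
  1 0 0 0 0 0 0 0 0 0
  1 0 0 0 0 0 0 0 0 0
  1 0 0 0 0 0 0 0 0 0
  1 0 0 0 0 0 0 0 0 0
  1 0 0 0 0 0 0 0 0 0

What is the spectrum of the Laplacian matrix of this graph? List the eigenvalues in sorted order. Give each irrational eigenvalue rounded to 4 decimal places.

[0, 1, 1, 1, 1, 1, 1, 1, 1, 10]

Each diagonal entry of L is the vertex degree and each off-diagonal entry is -1 where an edge is present, 0 otherwise; in the order [1, 2, 3, 4, 5, 6, 7, 8, 9, 10] the diagonal is [9, 1, 1, 1, 1, 1, 1, 1, 1, 1]. Since every row of L sums to 0, the all-ones vector is in the kernel and 0 is an eigenvalue. There is one zero in the spectrum, matching the 1 component. The largest eigenvalue, 10, is at most the vertex count 10.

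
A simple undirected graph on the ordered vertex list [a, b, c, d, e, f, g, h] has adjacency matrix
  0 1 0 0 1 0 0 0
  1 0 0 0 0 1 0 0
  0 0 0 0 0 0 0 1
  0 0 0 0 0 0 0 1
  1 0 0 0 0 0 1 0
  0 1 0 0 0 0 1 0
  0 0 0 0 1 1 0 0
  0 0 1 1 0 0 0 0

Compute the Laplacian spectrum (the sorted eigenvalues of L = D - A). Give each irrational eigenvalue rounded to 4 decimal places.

[0, 0, 1, 1.3820, 1.3820, 3, 3.6180, 3.6180]

Reading degrees in the order [a, b, c, d, e, f, g, h] gives [2, 2, 1, 1, 2, 2, 2, 2]; set D = diag(2, 2, 1, 1, 2, 2, 2, 2) and form L = D - A. Since every row of L sums to 0, the all-ones vector is in the kernel and 0 is an eigenvalue. The 2 zero eigenvalues correspond to the 2 connected components. The eigenvalues sum to 14, which equals trace(L) = 2|E|.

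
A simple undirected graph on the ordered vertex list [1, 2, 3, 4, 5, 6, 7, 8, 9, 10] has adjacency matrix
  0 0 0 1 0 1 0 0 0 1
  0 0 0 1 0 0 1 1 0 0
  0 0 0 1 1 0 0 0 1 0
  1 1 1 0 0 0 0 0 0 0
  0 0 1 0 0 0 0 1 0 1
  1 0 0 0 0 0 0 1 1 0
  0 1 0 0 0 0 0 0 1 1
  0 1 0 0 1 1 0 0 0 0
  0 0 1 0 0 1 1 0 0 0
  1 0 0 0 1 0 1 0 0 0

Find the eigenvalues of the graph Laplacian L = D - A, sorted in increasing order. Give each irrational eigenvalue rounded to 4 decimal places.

Reading degrees in the order [1, 2, 3, 4, 5, 6, 7, 8, 9, 10] gives [3, 3, 3, 3, 3, 3, 3, 3, 3, 3]; set D = diag(3, 3, 3, 3, 3, 3, 3, 3, 3, 3) and form L = D - A. The multiplicity of 0 as a Laplacian eigenvalue equals the number of connected components. The single zero eigenvalue shows the graph is connected. The largest eigenvalue, 5, is at most the vertex count 10. There is one zero in the spectrum, matching the 1 component.

[0, 2, 2, 2, 2, 2, 5, 5, 5, 5]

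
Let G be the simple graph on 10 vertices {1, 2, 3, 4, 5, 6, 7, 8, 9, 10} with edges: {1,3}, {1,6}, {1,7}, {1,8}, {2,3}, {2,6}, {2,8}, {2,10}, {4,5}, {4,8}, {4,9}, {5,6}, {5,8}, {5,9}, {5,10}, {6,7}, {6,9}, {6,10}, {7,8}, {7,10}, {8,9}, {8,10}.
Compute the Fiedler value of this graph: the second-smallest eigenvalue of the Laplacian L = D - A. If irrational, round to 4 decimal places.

Each diagonal entry of L is the vertex degree and each off-diagonal entry is -1 where an edge is present, 0 otherwise; in the order [1, 2, 3, 4, 5, 6, 7, 8, 9, 10] the diagonal is [4, 4, 2, 3, 5, 6, 4, 7, 4, 5]. The sorted Laplacian eigenvalues are [0, 1.3969, 2.5105, 3.4636, 4.3593, 5, 5.3265, 6.5187, 6.7315, 8.6930]; the algebraic connectivity is the second entry, 1.3969. The largest eigenvalue, 8.6930, is at most the vertex count 10. There is one zero in the spectrum, matching the 1 component.

1.3969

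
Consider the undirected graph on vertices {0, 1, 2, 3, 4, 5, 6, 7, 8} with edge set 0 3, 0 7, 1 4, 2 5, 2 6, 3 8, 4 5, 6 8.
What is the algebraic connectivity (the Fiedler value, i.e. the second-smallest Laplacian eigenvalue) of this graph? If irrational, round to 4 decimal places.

Reading degrees in the order [0, 1, 2, 3, 4, 5, 6, 7, 8] gives [2, 1, 2, 2, 2, 2, 2, 1, 2]; set D = diag(2, 1, 2, 2, 2, 2, 2, 1, 2) and form L = D - A. The sorted Laplacian eigenvalues are [0, 0.1206, 0.4679, 1, 1.6527, 2.3473, 3, 3.5321, 3.8794]; the algebraic connectivity is the second entry, 0.1206.

0.1206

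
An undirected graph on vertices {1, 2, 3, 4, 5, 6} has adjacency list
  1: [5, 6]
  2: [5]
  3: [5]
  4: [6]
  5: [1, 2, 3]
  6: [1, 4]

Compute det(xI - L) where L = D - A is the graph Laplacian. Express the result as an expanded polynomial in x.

x^6 - 10x^5 + 35x^4 - 52x^3 + 32x^2 - 6x

Each diagonal entry of L is the vertex degree and each off-diagonal entry is -1 where an edge is present, 0 otherwise; in the order [1, 2, 3, 4, 5, 6] the diagonal is [2, 1, 1, 1, 3, 2]. Computing det(xI - L) by cofactor expansion (or equivalently via sum-over-permutations) gives x^6 - 10x^5 + 35x^4 - 52x^3 + 32x^2 - 6x. The constant term is 0 because L is singular (the all-ones vector lies in its kernel). By the matrix-tree theorem the graph has (1/6) * product of the nonzero eigenvalues = 1 spanning tree.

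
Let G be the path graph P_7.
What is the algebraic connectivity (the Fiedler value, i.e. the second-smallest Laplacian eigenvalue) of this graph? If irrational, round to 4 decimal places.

0.1981

The graph has 7 vertices and degree multiset [2, 2, 2, 2, 2, 1, 1]; D is the diagonal matrix of degrees and L = D - A. The sorted Laplacian eigenvalues are [0, 0.1981, 0.7530, 1.5550, 2.4450, 3.2470, 3.8019]; the algebraic connectivity is the second entry, 0.1981. The eigenvalues sum to 12, which equals trace(L) = 2|E|.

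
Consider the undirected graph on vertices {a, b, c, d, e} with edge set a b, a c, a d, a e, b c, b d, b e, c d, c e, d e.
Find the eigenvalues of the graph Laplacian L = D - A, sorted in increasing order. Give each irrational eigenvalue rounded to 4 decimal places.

Each diagonal entry of L is the vertex degree and each off-diagonal entry is -1 where an edge is present, 0 otherwise; in the order [a, b, c, d, e] the diagonal is [4, 4, 4, 4, 4]. L is symmetric positive semidefinite, so every eigenvalue is real and nonnegative. The single zero eigenvalue shows the graph is connected.

[0, 5, 5, 5, 5]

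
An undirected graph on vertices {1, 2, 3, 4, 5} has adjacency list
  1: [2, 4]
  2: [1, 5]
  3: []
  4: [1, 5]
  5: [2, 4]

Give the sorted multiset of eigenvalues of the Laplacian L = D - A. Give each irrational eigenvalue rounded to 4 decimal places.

[0, 0, 2, 2, 4]

With the vertex order [1, 2, 3, 4, 5], the degrees are [2, 2, 0, 2, 2], giving D = diag(2, 2, 0, 2, 2) and L = D - A. Diagonalising L (or applying a numerical eigensolver to the 5x5 matrix) gives the spectrum above. The 2 zero eigenvalues correspond to the 2 connected components. The largest eigenvalue, 4, is at most the vertex count 5. There are 2 zeros in the spectrum, matching the 2 components.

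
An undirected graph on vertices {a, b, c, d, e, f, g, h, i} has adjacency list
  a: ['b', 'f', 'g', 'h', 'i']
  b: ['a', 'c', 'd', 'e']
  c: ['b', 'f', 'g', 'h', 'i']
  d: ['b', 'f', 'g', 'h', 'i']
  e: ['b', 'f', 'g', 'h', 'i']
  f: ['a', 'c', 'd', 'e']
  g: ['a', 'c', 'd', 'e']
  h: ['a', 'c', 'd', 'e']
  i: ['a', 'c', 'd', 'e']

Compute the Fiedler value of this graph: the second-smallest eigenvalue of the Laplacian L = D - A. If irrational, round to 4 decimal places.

4

With the vertex order [a, b, c, d, e, f, g, h, i], the degrees are [5, 4, 5, 5, 5, 4, 4, 4, 4], giving D = diag(5, 4, 5, 5, 5, 4, 4, 4, 4) and L = D - A. The smallest Laplacian eigenvalue is always 0. The next one, lambda_2 = 4, measures how hard the graph is to disconnect: larger values mean better connectivity.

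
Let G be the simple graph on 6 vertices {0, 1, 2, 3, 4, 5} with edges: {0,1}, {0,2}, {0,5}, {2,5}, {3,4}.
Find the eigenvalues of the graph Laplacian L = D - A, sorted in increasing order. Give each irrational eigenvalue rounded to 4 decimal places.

[0, 0, 1, 2, 3, 4]

Each diagonal entry of L is the vertex degree and each off-diagonal entry is -1 where an edge is present, 0 otherwise; in the order [0, 1, 2, 3, 4, 5] the diagonal is [3, 1, 2, 1, 1, 2]. Since every row of L sums to 0, the all-ones vector is in the kernel and 0 is an eigenvalue. The 2 zero eigenvalues correspond to the 2 connected components.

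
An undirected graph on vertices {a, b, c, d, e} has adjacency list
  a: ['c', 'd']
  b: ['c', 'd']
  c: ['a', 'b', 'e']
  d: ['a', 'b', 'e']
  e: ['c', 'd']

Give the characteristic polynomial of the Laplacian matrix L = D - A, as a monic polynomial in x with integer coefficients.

With the vertex order [a, b, c, d, e], the degrees are [2, 2, 3, 3, 2], giving D = diag(2, 2, 3, 3, 2) and L = D - A. L has integer entries, so p(x) = det(xI - L) has integer coefficients. Expanding the determinant yields x^5 - 12x^4 + 51x^3 - 92x^2 + 60x. The constant term is 0 because L is singular (the all-ones vector lies in its kernel). The eigenvalues sum to 12, which equals trace(L) = 2|E|.

x^5 - 12x^4 + 51x^3 - 92x^2 + 60x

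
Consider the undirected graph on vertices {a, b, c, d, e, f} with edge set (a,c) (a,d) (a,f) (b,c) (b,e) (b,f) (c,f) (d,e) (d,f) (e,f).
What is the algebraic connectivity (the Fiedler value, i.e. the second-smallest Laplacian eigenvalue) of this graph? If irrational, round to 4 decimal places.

With the vertex order [a, b, c, d, e, f], the degrees are [3, 3, 3, 3, 3, 5], giving D = diag(3, 3, 3, 3, 3, 5) and L = D - A. The smallest Laplacian eigenvalue is always 0. The next one, lambda_2 = 2.3820, measures how hard the graph is to disconnect: larger values mean better connectivity. There is one zero in the spectrum, matching the 1 component.

2.3820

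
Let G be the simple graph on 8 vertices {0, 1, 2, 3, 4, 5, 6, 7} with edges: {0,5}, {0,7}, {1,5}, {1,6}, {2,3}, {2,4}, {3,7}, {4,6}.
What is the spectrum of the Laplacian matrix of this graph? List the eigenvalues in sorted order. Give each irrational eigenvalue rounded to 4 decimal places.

Reading degrees in the order [0, 1, 2, 3, 4, 5, 6, 7] gives [2, 2, 2, 2, 2, 2, 2, 2]; set D = diag(2, 2, 2, 2, 2, 2, 2, 2) and form L = D - A. The multiplicity of 0 as a Laplacian eigenvalue equals the number of connected components.

[0, 0.5858, 0.5858, 2, 2, 3.4142, 3.4142, 4]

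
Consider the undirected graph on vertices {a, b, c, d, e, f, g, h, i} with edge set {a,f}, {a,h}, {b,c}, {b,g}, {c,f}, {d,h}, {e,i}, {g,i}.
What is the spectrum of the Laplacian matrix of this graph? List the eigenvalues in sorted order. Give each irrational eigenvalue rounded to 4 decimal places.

With the vertex order [a, b, c, d, e, f, g, h, i], the degrees are [2, 2, 2, 1, 1, 2, 2, 2, 2], giving D = diag(2, 2, 2, 1, 1, 2, 2, 2, 2) and L = D - A. Since every row of L sums to 0, the all-ones vector is in the kernel and 0 is an eigenvalue. The single zero eigenvalue shows the graph is connected. There is one zero in the spectrum, matching the 1 component.

[0, 0.1206, 0.4679, 1, 1.6527, 2.3473, 3, 3.5321, 3.8794]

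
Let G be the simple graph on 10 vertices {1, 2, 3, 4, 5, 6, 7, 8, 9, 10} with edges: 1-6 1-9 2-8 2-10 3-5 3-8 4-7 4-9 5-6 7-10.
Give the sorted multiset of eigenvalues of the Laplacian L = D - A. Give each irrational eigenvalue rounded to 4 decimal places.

[0, 0.3820, 0.3820, 1.3820, 1.3820, 2.6180, 2.6180, 3.6180, 3.6180, 4]

With the vertex order [1, 2, 3, 4, 5, 6, 7, 8, 9, 10], the degrees are [2, 2, 2, 2, 2, 2, 2, 2, 2, 2], giving D = diag(2, 2, 2, 2, 2, 2, 2, 2, 2, 2) and L = D - A. Diagonalising L (or applying a numerical eigensolver to the 10x10 matrix) gives the spectrum above. By the matrix-tree theorem the graph has (1/10) * product of the nonzero eigenvalues = 10 spanning trees. The eigenvalues sum to 20, which equals trace(L) = 2|E|.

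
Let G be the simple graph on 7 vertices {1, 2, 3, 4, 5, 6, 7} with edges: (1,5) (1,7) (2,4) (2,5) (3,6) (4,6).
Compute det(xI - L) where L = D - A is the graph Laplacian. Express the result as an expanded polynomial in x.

x^7 - 12x^6 + 55x^5 - 120x^4 + 126x^3 - 56x^2 + 7x

Each diagonal entry of L is the vertex degree and each off-diagonal entry is -1 where an edge is present, 0 otherwise; in the order [1, 2, 3, 4, 5, 6, 7] the diagonal is [2, 2, 1, 2, 2, 2, 1]. Computing det(xI - L) by cofactor expansion (or equivalently via sum-over-permutations) gives x^7 - 12x^6 + 55x^5 - 120x^4 + 126x^3 - 56x^2 + 7x. The coefficient of x^6 equals -trace(L) = -12, matching the sum of degrees. The eigenvalues sum to 12, which equals trace(L) = 2|E|. By the matrix-tree theorem the graph has (1/7) * product of the nonzero eigenvalues = 1 spanning tree.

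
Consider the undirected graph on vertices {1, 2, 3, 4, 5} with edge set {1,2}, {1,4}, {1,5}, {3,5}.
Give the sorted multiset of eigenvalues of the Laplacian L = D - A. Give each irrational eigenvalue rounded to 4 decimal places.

[0, 0.5188, 1, 2.3111, 4.1701]

Each diagonal entry of L is the vertex degree and each off-diagonal entry is -1 where an edge is present, 0 otherwise; in the order [1, 2, 3, 4, 5] the diagonal is [3, 1, 1, 1, 2]. L is symmetric positive semidefinite, so every eigenvalue is real and nonnegative. The single zero eigenvalue shows the graph is connected. There is one zero in the spectrum, matching the 1 component. By the matrix-tree theorem the graph has (1/5) * product of the nonzero eigenvalues = 1 spanning tree.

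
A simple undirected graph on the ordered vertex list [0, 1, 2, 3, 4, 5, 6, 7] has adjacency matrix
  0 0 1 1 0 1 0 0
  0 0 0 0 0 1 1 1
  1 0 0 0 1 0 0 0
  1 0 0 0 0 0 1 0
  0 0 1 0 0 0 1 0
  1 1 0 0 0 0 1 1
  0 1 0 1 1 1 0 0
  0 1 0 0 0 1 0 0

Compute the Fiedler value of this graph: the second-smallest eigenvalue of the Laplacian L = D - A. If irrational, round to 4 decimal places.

0.8424

Reading degrees in the order [0, 1, 2, 3, 4, 5, 6, 7] gives [3, 3, 2, 2, 2, 4, 4, 2]; set D = diag(3, 3, 2, 2, 2, 4, 4, 2) and form L = D - A. The sorted Laplacian eigenvalues are [0, 0.8424, 1.5024, 2.1576, 3.1971, 3.7543, 4.7983, 5.7478]; the algebraic connectivity is the second entry, 0.8424.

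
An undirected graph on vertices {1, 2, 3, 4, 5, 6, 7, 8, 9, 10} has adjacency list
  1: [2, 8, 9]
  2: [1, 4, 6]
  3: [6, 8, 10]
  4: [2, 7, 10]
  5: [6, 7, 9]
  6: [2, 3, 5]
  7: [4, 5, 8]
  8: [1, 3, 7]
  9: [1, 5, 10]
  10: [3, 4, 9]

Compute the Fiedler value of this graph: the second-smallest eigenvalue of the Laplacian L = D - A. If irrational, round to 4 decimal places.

With the vertex order [1, 2, 3, 4, 5, 6, 7, 8, 9, 10], the degrees are [3, 3, 3, 3, 3, 3, 3, 3, 3, 3], giving D = diag(3, 3, 3, 3, 3, 3, 3, 3, 3, 3) and L = D - A. The sorted Laplacian eigenvalues are [0, 2, 2, 2, 2, 2, 5, 5, 5, 5]; the algebraic connectivity is the second entry, 2. The eigenvalues sum to 30, which equals trace(L) = 2|E|.

2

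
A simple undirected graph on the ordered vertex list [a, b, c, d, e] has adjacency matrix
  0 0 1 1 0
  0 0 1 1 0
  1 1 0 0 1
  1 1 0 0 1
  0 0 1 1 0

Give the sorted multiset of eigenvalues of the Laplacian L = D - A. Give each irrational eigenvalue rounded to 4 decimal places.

[0, 2, 2, 3, 5]

With the vertex order [a, b, c, d, e], the degrees are [2, 2, 3, 3, 2], giving D = diag(2, 2, 3, 3, 2) and L = D - A. Since every row of L sums to 0, the all-ones vector is in the kernel and 0 is an eigenvalue. The eigenvalues sum to 12, which equals trace(L) = 2|E|.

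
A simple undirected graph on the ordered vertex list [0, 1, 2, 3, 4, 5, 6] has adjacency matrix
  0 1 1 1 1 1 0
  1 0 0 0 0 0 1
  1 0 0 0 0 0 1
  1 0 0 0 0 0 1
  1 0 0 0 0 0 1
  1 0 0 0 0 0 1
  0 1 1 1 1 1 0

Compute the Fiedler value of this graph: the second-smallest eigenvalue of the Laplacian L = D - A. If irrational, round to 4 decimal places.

2

With the vertex order [0, 1, 2, 3, 4, 5, 6], the degrees are [5, 2, 2, 2, 2, 2, 5], giving D = diag(5, 2, 2, 2, 2, 2, 5) and L = D - A. The smallest Laplacian eigenvalue is always 0. The next one, lambda_2 = 2, measures how hard the graph is to disconnect: larger values mean better connectivity. The eigenvalues sum to 20, which equals trace(L) = 2|E|. There is one zero in the spectrum, matching the 1 component.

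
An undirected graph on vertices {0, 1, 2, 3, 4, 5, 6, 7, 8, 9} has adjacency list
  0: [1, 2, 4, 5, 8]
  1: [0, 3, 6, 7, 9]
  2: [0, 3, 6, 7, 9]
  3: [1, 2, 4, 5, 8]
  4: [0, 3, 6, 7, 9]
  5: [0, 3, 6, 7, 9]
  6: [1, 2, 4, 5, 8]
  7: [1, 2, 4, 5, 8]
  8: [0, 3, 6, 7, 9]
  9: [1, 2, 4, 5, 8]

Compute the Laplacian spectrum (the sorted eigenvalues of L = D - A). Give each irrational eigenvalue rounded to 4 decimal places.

[0, 5, 5, 5, 5, 5, 5, 5, 5, 10]

Reading degrees in the order [0, 1, 2, 3, 4, 5, 6, 7, 8, 9] gives [5, 5, 5, 5, 5, 5, 5, 5, 5, 5]; set D = diag(5, 5, 5, 5, 5, 5, 5, 5, 5, 5) and form L = D - A. The multiplicity of 0 as a Laplacian eigenvalue equals the number of connected components.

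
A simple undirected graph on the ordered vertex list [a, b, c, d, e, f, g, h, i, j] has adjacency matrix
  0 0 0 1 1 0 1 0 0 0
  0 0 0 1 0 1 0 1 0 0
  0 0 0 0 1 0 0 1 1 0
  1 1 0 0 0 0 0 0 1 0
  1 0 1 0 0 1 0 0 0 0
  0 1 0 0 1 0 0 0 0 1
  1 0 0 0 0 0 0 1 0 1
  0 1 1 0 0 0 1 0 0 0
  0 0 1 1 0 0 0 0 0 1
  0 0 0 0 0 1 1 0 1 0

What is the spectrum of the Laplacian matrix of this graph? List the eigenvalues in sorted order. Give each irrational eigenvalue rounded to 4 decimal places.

Each diagonal entry of L is the vertex degree and each off-diagonal entry is -1 where an edge is present, 0 otherwise; in the order [a, b, c, d, e, f, g, h, i, j] the diagonal is [3, 3, 3, 3, 3, 3, 3, 3, 3, 3]. Since every row of L sums to 0, the all-ones vector is in the kernel and 0 is an eigenvalue. The single zero eigenvalue shows the graph is connected. By the matrix-tree theorem the graph has (1/10) * product of the nonzero eigenvalues = 2000 spanning trees.

[0, 2, 2, 2, 2, 2, 5, 5, 5, 5]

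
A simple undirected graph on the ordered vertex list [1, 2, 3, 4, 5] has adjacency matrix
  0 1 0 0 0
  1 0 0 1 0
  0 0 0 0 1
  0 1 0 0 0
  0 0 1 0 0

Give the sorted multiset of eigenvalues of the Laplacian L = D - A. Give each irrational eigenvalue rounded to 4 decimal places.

[0, 0, 1, 2, 3]

Reading degrees in the order [1, 2, 3, 4, 5] gives [1, 2, 1, 1, 1]; set D = diag(1, 2, 1, 1, 1) and form L = D - A. Diagonalising L (or applying a numerical eigensolver to the 5x5 matrix) gives the spectrum above. The 2 zero eigenvalues correspond to the 2 connected components. There are 2 zeros in the spectrum, matching the 2 components. The eigenvalues sum to 6, which equals trace(L) = 2|E|.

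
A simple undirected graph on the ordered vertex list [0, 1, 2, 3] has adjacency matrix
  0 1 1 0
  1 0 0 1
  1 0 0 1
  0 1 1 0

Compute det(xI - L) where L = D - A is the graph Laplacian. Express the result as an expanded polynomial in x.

Each diagonal entry of L is the vertex degree and each off-diagonal entry is -1 where an edge is present, 0 otherwise; in the order [0, 1, 2, 3] the diagonal is [2, 2, 2, 2]. The eigenvalues of L are [0, 2, 2, 4]; the characteristic polynomial is the product of (x - lambda_i), which multiplies out to x^4 - 8x^3 + 20x^2 - 16x. Since p(0) = det(-L) = 0, x divides p(x). By the matrix-tree theorem the graph has (1/4) * product of the nonzero eigenvalues = 4 spanning trees. The eigenvalues sum to 8, which equals trace(L) = 2|E|.

x^4 - 8x^3 + 20x^2 - 16x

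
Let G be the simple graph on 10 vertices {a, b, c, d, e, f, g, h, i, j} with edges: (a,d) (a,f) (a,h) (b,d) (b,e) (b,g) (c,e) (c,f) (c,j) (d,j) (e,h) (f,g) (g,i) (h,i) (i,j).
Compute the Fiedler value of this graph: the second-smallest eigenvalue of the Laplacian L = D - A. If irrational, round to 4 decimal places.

With the vertex order [a, b, c, d, e, f, g, h, i, j], the degrees are [3, 3, 3, 3, 3, 3, 3, 3, 3, 3], giving D = diag(3, 3, 3, 3, 3, 3, 3, 3, 3, 3) and L = D - A. Computing the eigenvalues of L and sorting gives [0, 2, 2, 2, 2, 2, 5, 5, 5, 5]. The Fiedler value lambda_2 = 2 is strictly positive, so the graph is connected. By the matrix-tree theorem the graph has (1/10) * product of the nonzero eigenvalues = 2000 spanning trees.

2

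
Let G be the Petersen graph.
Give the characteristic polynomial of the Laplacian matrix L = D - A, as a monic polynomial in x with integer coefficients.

The graph has 10 vertices and degree multiset [3, 3, 3, 3, 3, 3, 3, 3, 3, 3]; D is the diagonal matrix of degrees and L = D - A. Computing det(xI - L) by cofactor expansion (or equivalently via sum-over-permutations) gives x^10 - 30x^9 + 390x^8 - 2880x^7 + 13305x^6 - 39882x^5 + 77640x^4 - 94800x^3 + 66000x^2 - 20000x. The constant term is 0 because L is singular (the all-ones vector lies in its kernel). The eigenvalues sum to 30, which equals trace(L) = 2|E|. The largest eigenvalue, 5, is at most the vertex count 10.

x^10 - 30x^9 + 390x^8 - 2880x^7 + 13305x^6 - 39882x^5 + 77640x^4 - 94800x^3 + 66000x^2 - 20000x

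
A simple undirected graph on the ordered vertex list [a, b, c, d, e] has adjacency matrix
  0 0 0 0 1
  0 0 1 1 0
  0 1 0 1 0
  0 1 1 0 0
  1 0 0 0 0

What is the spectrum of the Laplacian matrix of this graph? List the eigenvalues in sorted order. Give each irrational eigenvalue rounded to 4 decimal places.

With the vertex order [a, b, c, d, e], the degrees are [1, 2, 2, 2, 1], giving D = diag(1, 2, 2, 2, 1) and L = D - A. Since every row of L sums to 0, the all-ones vector is in the kernel and 0 is an eigenvalue. The 2 zero eigenvalues correspond to the 2 connected components.

[0, 0, 2, 3, 3]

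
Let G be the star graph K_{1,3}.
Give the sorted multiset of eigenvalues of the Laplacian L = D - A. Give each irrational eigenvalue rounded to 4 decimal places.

The graph has 4 vertices and degree multiset [3, 1, 1, 1]; D is the diagonal matrix of degrees and L = D - A. L is symmetric positive semidefinite, so every eigenvalue is real and nonnegative. The largest eigenvalue, 4, is at most the vertex count 4. The eigenvalues sum to 6, which equals trace(L) = 2|E|.

[0, 1, 1, 4]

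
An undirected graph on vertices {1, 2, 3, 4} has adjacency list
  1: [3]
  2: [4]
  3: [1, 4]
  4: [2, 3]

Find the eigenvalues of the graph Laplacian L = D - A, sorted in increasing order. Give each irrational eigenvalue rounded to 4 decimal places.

[0, 0.5858, 2, 3.4142]

With the vertex order [1, 2, 3, 4], the degrees are [1, 1, 2, 2], giving D = diag(1, 1, 2, 2) and L = D - A. L is symmetric positive semidefinite, so every eigenvalue is real and nonnegative. The single zero eigenvalue shows the graph is connected. By the matrix-tree theorem the graph has (1/4) * product of the nonzero eigenvalues = 1 spanning tree.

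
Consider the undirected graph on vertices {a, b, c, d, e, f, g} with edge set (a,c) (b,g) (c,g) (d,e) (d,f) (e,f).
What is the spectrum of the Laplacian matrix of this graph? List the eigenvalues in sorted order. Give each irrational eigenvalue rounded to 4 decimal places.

[0, 0, 0.5858, 2, 3, 3, 3.4142]

Reading degrees in the order [a, b, c, d, e, f, g] gives [1, 1, 2, 2, 2, 2, 2]; set D = diag(1, 1, 2, 2, 2, 2, 2) and form L = D - A. Diagonalising L (or applying a numerical eigensolver to the 7x7 matrix) gives the spectrum above. The 2 zero eigenvalues correspond to the 2 connected components. The eigenvalues sum to 12, which equals trace(L) = 2|E|. There are 2 zeros in the spectrum, matching the 2 components.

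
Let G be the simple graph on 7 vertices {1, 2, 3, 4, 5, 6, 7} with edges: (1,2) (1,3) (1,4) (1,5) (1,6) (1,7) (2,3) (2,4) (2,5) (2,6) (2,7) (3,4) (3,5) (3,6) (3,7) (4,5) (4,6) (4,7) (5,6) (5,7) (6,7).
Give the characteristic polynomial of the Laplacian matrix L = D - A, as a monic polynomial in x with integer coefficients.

Each diagonal entry of L is the vertex degree and each off-diagonal entry is -1 where an edge is present, 0 otherwise; in the order [1, 2, 3, 4, 5, 6, 7] the diagonal is [6, 6, 6, 6, 6, 6, 6]. Computing det(xI - L) by cofactor expansion (or equivalently via sum-over-permutations) gives x^7 - 42x^6 + 735x^5 - 6860x^4 + 36015x^3 - 100842x^2 + 117649x. The coefficient of x^6 equals -trace(L) = -42, matching the sum of degrees. By the matrix-tree theorem the graph has (1/7) * product of the nonzero eigenvalues = 16807 spanning trees.

x^7 - 42x^6 + 735x^5 - 6860x^4 + 36015x^3 - 100842x^2 + 117649x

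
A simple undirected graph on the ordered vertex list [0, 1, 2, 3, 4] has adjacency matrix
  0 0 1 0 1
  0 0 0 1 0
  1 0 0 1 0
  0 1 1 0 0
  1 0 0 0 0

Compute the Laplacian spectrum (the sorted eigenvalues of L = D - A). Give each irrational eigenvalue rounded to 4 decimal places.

[0, 0.3820, 1.3820, 2.6180, 3.6180]

With the vertex order [0, 1, 2, 3, 4], the degrees are [2, 1, 2, 2, 1], giving D = diag(2, 1, 2, 2, 1) and L = D - A. Diagonalising L (or applying a numerical eigensolver to the 5x5 matrix) gives the spectrum above. The single zero eigenvalue shows the graph is connected. By the matrix-tree theorem the graph has (1/5) * product of the nonzero eigenvalues = 1 spanning tree. The largest eigenvalue, 3.6180, is at most the vertex count 5.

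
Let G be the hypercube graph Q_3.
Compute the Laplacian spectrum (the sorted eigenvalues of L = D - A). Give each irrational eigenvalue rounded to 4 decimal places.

[0, 2, 2, 2, 4, 4, 4, 6]

The graph has 8 vertices and degree multiset [3, 3, 3, 3, 3, 3, 3, 3]; D is the diagonal matrix of degrees and L = D - A. The multiplicity of 0 as a Laplacian eigenvalue equals the number of connected components. The eigenvalues sum to 24, which equals trace(L) = 2|E|.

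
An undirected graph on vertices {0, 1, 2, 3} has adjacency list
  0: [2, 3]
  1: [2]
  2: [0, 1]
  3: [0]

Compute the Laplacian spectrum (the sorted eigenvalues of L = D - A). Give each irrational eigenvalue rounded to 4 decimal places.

[0, 0.5858, 2, 3.4142]

With the vertex order [0, 1, 2, 3], the degrees are [2, 1, 2, 1], giving D = diag(2, 1, 2, 1) and L = D - A. Diagonalising L (or applying a numerical eigensolver to the 4x4 matrix) gives the spectrum above.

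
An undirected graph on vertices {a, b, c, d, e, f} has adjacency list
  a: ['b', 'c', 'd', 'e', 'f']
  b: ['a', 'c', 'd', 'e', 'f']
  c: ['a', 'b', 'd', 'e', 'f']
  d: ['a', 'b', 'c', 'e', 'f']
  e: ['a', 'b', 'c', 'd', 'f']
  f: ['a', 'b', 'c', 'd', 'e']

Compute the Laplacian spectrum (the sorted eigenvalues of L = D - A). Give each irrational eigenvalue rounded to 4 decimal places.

[0, 6, 6, 6, 6, 6]

Reading degrees in the order [a, b, c, d, e, f] gives [5, 5, 5, 5, 5, 5]; set D = diag(5, 5, 5, 5, 5, 5) and form L = D - A. Since every row of L sums to 0, the all-ones vector is in the kernel and 0 is an eigenvalue. There is one zero in the spectrum, matching the 1 component. The eigenvalues sum to 30, which equals trace(L) = 2|E|.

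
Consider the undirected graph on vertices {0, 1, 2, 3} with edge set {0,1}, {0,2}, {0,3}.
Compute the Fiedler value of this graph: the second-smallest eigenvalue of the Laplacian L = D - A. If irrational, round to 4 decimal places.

1

With the vertex order [0, 1, 2, 3], the degrees are [3, 1, 1, 1], giving D = diag(3, 1, 1, 1) and L = D - A. The sorted Laplacian eigenvalues are [0, 1, 1, 4]; the algebraic connectivity is the second entry, 1. By the matrix-tree theorem the graph has (1/4) * product of the nonzero eigenvalues = 1 spanning tree.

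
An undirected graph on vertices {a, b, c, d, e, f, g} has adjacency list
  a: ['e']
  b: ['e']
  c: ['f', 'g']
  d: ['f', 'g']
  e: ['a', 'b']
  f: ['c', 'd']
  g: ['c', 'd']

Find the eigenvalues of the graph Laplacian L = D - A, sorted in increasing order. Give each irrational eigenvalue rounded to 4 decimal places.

With the vertex order [a, b, c, d, e, f, g], the degrees are [1, 1, 2, 2, 2, 2, 2], giving D = diag(1, 1, 2, 2, 2, 2, 2) and L = D - A. The multiplicity of 0 as a Laplacian eigenvalue equals the number of connected components. The 2 zero eigenvalues correspond to the 2 connected components.

[0, 0, 1, 2, 2, 3, 4]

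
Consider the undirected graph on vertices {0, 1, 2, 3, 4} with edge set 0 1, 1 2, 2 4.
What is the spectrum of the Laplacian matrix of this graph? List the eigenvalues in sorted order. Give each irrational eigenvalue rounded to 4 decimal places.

[0, 0, 0.5858, 2, 3.4142]

With the vertex order [0, 1, 2, 3, 4], the degrees are [1, 2, 2, 0, 1], giving D = diag(1, 2, 2, 0, 1) and L = D - A. Diagonalising L (or applying a numerical eigensolver to the 5x5 matrix) gives the spectrum above. The 2 zero eigenvalues correspond to the 2 connected components. The largest eigenvalue, 3.4142, is at most the vertex count 5.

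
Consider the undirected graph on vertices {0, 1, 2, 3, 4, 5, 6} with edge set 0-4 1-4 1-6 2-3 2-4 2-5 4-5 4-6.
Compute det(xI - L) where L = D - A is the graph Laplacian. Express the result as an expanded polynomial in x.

x^7 - 16x^6 + 96x^5 - 274x^4 + 388x^3 - 258x^2 + 63x

Reading degrees in the order [0, 1, 2, 3, 4, 5, 6] gives [1, 2, 3, 1, 5, 2, 2]; set D = diag(1, 2, 3, 1, 5, 2, 2) and form L = D - A. L has integer entries, so p(x) = det(xI - L) has integer coefficients. Expanding the determinant yields x^7 - 16x^6 + 96x^5 - 274x^4 + 388x^3 - 258x^2 + 63x. Since p(0) = det(-L) = 0, x divides p(x).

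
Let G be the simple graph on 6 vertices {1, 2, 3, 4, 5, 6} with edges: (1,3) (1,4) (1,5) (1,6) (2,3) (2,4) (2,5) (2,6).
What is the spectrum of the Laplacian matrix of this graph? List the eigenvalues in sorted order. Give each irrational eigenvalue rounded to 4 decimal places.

With the vertex order [1, 2, 3, 4, 5, 6], the degrees are [4, 4, 2, 2, 2, 2], giving D = diag(4, 4, 2, 2, 2, 2) and L = D - A. Diagonalising L (or applying a numerical eigensolver to the 6x6 matrix) gives the spectrum above. The single zero eigenvalue shows the graph is connected. The largest eigenvalue, 6, is at most the vertex count 6.

[0, 2, 2, 2, 4, 6]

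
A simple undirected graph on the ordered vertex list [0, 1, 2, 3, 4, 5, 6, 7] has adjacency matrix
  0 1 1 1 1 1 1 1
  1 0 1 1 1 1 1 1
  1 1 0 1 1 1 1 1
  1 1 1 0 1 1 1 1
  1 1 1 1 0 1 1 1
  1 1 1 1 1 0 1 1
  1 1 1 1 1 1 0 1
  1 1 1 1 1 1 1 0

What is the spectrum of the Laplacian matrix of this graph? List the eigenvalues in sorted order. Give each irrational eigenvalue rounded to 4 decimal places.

With the vertex order [0, 1, 2, 3, 4, 5, 6, 7], the degrees are [7, 7, 7, 7, 7, 7, 7, 7], giving D = diag(7, 7, 7, 7, 7, 7, 7, 7) and L = D - A. L is symmetric positive semidefinite, so every eigenvalue is real and nonnegative. The single zero eigenvalue shows the graph is connected. The eigenvalues sum to 56, which equals trace(L) = 2|E|.

[0, 8, 8, 8, 8, 8, 8, 8]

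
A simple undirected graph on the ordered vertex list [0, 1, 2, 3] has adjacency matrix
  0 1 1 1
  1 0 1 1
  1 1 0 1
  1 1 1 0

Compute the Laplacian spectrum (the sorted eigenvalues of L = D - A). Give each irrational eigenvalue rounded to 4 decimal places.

[0, 4, 4, 4]

With the vertex order [0, 1, 2, 3], the degrees are [3, 3, 3, 3], giving D = diag(3, 3, 3, 3) and L = D - A. Diagonalising L (or applying a numerical eigensolver to the 4x4 matrix) gives the spectrum above. There is one zero in the spectrum, matching the 1 component. The largest eigenvalue, 4, is at most the vertex count 4.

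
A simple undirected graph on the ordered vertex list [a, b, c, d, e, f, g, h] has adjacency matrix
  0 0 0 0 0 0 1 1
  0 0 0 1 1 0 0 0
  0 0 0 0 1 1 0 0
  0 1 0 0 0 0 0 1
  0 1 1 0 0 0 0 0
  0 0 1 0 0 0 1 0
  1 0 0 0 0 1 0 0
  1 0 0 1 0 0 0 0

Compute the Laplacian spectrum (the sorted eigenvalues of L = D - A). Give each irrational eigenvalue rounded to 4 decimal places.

With the vertex order [a, b, c, d, e, f, g, h], the degrees are [2, 2, 2, 2, 2, 2, 2, 2], giving D = diag(2, 2, 2, 2, 2, 2, 2, 2) and L = D - A. Since every row of L sums to 0, the all-ones vector is in the kernel and 0 is an eigenvalue. The single zero eigenvalue shows the graph is connected.

[0, 0.5858, 0.5858, 2, 2, 3.4142, 3.4142, 4]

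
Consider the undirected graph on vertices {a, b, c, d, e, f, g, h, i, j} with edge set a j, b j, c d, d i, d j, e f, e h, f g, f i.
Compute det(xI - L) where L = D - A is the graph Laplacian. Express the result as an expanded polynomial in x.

x^10 - 18x^9 + 133x^8 - 524x^7 + 1200x^6 - 1638x^5 + 1317x^4 - 592x^3 + 131x^2 - 10x

With the vertex order [a, b, c, d, e, f, g, h, i, j], the degrees are [1, 1, 1, 3, 2, 3, 1, 1, 2, 3], giving D = diag(1, 1, 1, 3, 2, 3, 1, 1, 2, 3) and L = D - A. Computing det(xI - L) by cofactor expansion (or equivalently via sum-over-permutations) gives x^10 - 18x^9 + 133x^8 - 524x^7 + 1200x^6 - 1638x^5 + 1317x^4 - 592x^3 + 131x^2 - 10x. The constant term is 0 because L is singular (the all-ones vector lies in its kernel). The largest eigenvalue, 4.7056, is at most the vertex count 10.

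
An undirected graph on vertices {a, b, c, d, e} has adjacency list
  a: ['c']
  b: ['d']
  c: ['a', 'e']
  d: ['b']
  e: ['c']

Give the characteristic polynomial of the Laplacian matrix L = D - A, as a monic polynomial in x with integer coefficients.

x^5 - 6x^4 + 11x^3 - 6x^2

Each diagonal entry of L is the vertex degree and each off-diagonal entry is -1 where an edge is present, 0 otherwise; in the order [a, b, c, d, e] the diagonal is [1, 1, 2, 1, 1]. The eigenvalues of L are [0, 0, 1, 2, 3]; the characteristic polynomial is the product of (x - lambda_i), which multiplies out to x^5 - 6x^4 + 11x^3 - 6x^2. The coefficient of x^4 equals -trace(L) = -6, matching the sum of degrees. The largest eigenvalue, 3, is at most the vertex count 5.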